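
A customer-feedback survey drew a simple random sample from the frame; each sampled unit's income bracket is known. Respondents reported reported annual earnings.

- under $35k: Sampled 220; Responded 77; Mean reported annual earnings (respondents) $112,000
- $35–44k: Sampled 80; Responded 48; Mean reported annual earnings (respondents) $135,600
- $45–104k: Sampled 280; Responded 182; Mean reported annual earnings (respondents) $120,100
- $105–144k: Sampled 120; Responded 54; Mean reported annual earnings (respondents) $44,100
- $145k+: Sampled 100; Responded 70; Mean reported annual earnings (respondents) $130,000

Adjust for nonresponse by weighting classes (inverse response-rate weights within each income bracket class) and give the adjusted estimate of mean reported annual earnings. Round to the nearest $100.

$109,300

Response rates by class: under $35k 77/220 = 35%, $35–44k 48/80 = 60%, $45–104k 182/280 = 65%, $105–144k 54/120 = 45%, $145k+ 70/100 = 70%.
Each respondent's weight = sampled/responded in their class; summing within a class gives n_sampled, so:
  under $35k: 220 × 112,000 = 24,640,000
  $35–44k: 80 × 135,600 = 10,848,000
  $45–104k: 280 × 120,100 = 33,628,000
  $105–144k: 120 × 44,100 = 5,292,000
  $145k+: 100 × 130,000 = 13,000,000
Adjusted estimate = 87,408,000 / 800 = 109,260 → $109,300.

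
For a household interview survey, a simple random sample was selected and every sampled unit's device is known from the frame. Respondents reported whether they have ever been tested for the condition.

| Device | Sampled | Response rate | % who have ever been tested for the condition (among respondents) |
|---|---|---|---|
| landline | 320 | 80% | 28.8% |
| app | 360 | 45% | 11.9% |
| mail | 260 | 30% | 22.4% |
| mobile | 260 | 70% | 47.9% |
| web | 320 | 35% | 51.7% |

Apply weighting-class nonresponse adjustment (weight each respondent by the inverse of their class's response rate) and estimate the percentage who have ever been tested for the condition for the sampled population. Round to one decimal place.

31.8%

Each respondent's weight = sampled/responded in their class; summing within a class gives n_sampled, so:
  landline: 320 × 28.8 = 9216
  app: 360 × 11.9 = 4284
  mail: 260 × 22.4 = 5824
  mobile: 260 × 47.9 = 12,454
  web: 320 × 51.7 = 16,544
Adjusted estimate = 48,322 / 1,520 = 31.7908 → 31.8%.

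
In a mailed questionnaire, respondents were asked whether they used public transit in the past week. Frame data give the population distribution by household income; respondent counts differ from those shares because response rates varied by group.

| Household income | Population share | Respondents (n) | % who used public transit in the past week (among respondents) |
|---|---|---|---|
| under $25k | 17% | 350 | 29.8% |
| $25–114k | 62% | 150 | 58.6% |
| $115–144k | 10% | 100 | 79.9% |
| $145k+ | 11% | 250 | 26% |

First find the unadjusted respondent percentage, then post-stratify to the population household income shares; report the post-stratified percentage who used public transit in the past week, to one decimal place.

Naive respondent-only estimate (weights = respondent counts):
  (350/850)×29.8 + (150/850)×58.6 + (100/850)×79.9 + (250/850)×26 = 39.6588%
Reweighting by population household income shares:
  0.17×29.8 + 0.62×58.6 + 0.1×79.9 + 0.11×26 = 52.248%

52.2%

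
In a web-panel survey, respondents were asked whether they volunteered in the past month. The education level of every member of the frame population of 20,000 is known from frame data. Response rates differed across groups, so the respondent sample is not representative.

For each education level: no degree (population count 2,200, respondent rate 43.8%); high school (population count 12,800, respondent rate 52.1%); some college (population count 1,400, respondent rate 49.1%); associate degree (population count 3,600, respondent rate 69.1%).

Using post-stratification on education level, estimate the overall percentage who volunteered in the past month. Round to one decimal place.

Weight each group's respondent value by its population share:
  no degree: (2,200/20,000) × 43.8 = 4.818
  high school: (12,800/20,000) × 52.1 = 33.344
  some college: (1,400/20,000) × 49.1 = 3.437
  associate degree: (3,600/20,000) × 69.1 = 12.438
Post-stratified estimate = 54.037 → 54.0%.

54.0%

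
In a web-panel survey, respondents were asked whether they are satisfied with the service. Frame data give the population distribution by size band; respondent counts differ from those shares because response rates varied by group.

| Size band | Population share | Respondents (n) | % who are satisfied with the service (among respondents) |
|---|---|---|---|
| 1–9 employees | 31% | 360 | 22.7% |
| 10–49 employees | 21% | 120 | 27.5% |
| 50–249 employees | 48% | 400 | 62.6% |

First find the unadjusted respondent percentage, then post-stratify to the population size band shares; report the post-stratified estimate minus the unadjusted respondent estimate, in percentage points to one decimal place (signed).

Naive respondent-only estimate (weights = respondent counts):
  (360/880)×22.7 + (120/880)×27.5 + (400/880)×62.6 = 41.4909%
Post-stratifying to population shares instead:
  0.31×22.7 + 0.21×27.5 + 0.48×62.6 = 42.86%
Difference = 42.86 − 41.4909 = 1.3691 pp.

+1.4 percentage points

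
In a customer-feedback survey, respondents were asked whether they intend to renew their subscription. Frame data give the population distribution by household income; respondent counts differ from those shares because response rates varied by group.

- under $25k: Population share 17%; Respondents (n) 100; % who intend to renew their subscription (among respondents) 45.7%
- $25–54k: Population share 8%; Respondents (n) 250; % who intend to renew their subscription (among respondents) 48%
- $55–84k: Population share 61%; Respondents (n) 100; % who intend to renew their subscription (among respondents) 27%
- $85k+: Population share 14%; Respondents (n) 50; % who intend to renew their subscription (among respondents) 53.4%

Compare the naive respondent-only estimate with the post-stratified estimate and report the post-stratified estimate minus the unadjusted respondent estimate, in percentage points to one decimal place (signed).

Unadjusted (pooled respondent) estimate weights by respondent counts:
  (100/500)×45.7 + (250/500)×48 + (100/500)×27 + (50/500)×53.4 = 43.88%
Post-stratified estimate weights by population shares:
  0.17×45.7 + 0.08×48 + 0.61×27 + 0.14×53.4 = 35.555%
Difference = 35.555 − 43.88 = -8.325 pp.

-8.3 percentage points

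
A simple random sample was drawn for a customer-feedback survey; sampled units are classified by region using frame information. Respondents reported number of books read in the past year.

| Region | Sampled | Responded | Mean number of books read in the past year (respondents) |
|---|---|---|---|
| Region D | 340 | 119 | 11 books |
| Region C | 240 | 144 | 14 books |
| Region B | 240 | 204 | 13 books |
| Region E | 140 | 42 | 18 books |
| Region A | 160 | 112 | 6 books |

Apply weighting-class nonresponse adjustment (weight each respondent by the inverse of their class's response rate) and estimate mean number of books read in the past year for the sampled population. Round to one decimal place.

12.2

Response rates by class: Region D 119/340 = 35%, Region C 144/240 = 60%, Region B 204/240 = 85%, Region E 42/140 = 30%, Region A 112/160 = 70%.
With weight = n_sampled/n_responded per class, the weighted class total is n_sampled:
  Region D: 340 × 11 = 3740
  Region C: 240 × 14 = 3360
  Region B: 240 × 13 = 3120
  Region E: 140 × 18 = 2520
  Region A: 160 × 6 = 960
Adjusted estimate = 13,700 / 1,120 = 12.2321 → 12.2.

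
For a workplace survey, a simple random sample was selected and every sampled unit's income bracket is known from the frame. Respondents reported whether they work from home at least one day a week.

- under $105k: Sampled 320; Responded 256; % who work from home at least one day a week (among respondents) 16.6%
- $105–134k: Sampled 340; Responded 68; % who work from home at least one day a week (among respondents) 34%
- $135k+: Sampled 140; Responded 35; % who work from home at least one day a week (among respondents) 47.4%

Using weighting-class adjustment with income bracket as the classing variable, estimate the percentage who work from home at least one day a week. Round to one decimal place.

29.4%

Class response rates: under $105k 256/320 = 80%, $105–134k 68/340 = 20%, $135k+ 35/140 = 25%.
Each respondent's weight = sampled/responded in their class; summing within a class gives n_sampled, so:
  under $105k: 320 × 16.6 = 5312
  $105–134k: 340 × 34 = 11,560
  $135k+: 140 × 47.4 = 6636
Adjusted estimate = 23,508 / 800 = 29.385 → 29.4%.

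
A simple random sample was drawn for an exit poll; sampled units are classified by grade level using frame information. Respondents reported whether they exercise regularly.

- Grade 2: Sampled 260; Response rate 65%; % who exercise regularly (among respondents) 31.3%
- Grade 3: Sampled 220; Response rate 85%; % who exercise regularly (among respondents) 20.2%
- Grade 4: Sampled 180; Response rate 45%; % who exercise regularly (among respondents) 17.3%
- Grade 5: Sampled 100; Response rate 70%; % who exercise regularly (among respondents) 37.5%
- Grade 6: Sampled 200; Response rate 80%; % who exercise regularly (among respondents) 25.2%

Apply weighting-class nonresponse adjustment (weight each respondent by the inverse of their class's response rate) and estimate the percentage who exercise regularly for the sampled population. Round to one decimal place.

Each respondent's weight = sampled/responded in their class; summing within a class gives n_sampled, so:
  Grade 2: 260 × 31.3 = 8138
  Grade 3: 220 × 20.2 = 4444
  Grade 4: 180 × 17.3 = 3114
  Grade 5: 100 × 37.5 = 3750
  Grade 6: 200 × 25.2 = 5040
Adjusted estimate = 24,486 / 960 = 25.5063 → 25.5%.

25.5%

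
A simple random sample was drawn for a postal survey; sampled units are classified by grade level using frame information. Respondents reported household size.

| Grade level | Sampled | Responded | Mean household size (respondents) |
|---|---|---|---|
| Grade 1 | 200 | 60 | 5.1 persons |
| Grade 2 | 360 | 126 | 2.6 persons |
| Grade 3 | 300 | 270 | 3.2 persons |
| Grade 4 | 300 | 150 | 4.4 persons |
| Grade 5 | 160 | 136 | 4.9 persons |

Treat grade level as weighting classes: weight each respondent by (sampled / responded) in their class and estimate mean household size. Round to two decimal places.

Class response rates: Grade 1 60/200 = 30%, Grade 2 126/360 = 35%, Grade 3 270/300 = 90%, Grade 4 150/300 = 50%, Grade 5 136/160 = 85%.
Inverse-response-rate weighting restores each class to its sampled count, so class totals weight by n_sampled:
  Grade 1: 200 × 5.1 = 1020
  Grade 2: 360 × 2.6 = 936
  Grade 3: 300 × 3.2 = 960
  Grade 4: 300 × 4.4 = 1320
  Grade 5: 160 × 4.9 = 784
Adjusted estimate = 5020 / 1,320 = 3.80303 → 3.80.

3.80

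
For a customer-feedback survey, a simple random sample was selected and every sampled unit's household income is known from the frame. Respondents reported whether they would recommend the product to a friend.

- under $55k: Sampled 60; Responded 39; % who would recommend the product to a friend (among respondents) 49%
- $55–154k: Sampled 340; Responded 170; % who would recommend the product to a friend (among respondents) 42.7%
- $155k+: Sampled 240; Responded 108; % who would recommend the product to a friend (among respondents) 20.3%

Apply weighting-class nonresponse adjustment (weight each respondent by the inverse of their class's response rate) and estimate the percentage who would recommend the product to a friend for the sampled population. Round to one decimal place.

Class response rates: under $55k 39/60 = 65%, $55–154k 170/340 = 50%, $155k+ 108/240 = 45%.
Inverse-response-rate weighting restores each class to its sampled count, so class totals weight by n_sampled:
  under $55k: 60 × 49 = 2940
  $55–154k: 340 × 42.7 = 14518
  $155k+: 240 × 20.3 = 4872
Adjusted estimate = 22,330 / 640 = 34.8906 → 34.9%.

34.9%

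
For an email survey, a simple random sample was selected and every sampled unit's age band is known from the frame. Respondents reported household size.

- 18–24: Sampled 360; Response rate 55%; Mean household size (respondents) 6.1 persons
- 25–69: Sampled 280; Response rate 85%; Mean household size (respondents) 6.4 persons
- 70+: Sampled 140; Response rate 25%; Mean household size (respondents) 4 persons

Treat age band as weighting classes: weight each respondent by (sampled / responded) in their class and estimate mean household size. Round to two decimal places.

5.83

Each respondent's weight = sampled/responded in their class; summing within a class gives n_sampled, so:
  18–24: 360 × 6.1 = 2196
  25–69: 280 × 6.4 = 1792
  70+: 140 × 4 = 560
Adjusted estimate = 4548 / 780 = 5.83077 → 5.83.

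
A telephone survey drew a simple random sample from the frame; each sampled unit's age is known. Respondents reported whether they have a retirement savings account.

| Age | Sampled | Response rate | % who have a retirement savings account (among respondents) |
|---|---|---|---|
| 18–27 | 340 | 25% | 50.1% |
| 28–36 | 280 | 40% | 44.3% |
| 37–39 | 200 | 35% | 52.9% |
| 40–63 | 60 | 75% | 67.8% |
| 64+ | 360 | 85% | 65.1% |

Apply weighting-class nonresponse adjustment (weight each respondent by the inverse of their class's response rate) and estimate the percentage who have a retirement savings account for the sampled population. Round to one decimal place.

Inverse-response-rate weighting restores each class to its sampled count, so class totals weight by n_sampled:
  18–27: 340 × 50.1 = 17,034
  28–36: 280 × 44.3 = 12,404
  37–39: 200 × 52.9 = 10,580
  40–63: 60 × 67.8 = 4068
  64+: 360 × 65.1 = 23436
Adjusted estimate = 67,522 / 1,240 = 54.4532 → 54.5%.

54.5%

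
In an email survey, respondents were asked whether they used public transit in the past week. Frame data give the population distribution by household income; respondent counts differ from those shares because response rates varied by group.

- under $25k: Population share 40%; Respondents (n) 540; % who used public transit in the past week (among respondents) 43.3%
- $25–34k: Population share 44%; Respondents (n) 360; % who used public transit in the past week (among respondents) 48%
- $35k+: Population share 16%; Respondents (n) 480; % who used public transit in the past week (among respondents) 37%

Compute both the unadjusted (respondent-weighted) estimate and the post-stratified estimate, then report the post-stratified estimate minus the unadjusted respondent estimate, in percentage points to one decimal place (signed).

+2.0 percentage points

Without adjustment, the pooled respondent share is:
  (540/1380)×43.3 + (360/1380)×48 + (480/1380)×37 = 42.3348%
Post-stratified estimate weights by population shares:
  0.4×43.3 + 0.44×48 + 0.16×37 = 44.36%
Difference = 44.36 − 42.3348 = 2.0252 pp.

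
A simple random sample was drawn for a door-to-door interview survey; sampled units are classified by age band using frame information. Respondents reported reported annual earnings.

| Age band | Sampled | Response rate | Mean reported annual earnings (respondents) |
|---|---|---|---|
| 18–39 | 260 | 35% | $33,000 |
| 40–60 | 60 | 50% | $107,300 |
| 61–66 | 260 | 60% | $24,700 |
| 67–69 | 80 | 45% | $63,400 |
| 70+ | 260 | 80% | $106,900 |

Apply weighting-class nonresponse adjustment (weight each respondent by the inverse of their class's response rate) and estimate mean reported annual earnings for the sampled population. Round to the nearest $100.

$59,000

Weighting each respondent by the inverse class response rate inflates each class back to its sampled size, so the class weight is n_sampled:
  18–39: 260 × 33,000 = 8,580,000
  40–60: 60 × 107,300 = 6,438,000
  61–66: 260 × 24,700 = 6,422,000
  67–69: 80 × 63,400 = 5,072,000
  70+: 260 × 106,900 = 27,794,000
Adjusted estimate = 54,306,000 / 920 = 59028.3 → $59,000.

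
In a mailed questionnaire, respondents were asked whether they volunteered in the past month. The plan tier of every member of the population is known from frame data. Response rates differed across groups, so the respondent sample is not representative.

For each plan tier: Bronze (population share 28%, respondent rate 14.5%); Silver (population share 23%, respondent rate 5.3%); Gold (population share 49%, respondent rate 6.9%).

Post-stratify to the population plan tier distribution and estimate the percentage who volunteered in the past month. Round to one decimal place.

8.7%

Each cell contributes population-share × respondent value:
  Bronze: 0.28 × 14.5 = 4.06
  Silver: 0.23 × 5.3 = 1.219
  Gold: 0.49 × 6.9 = 3.381
Post-stratified estimate = 8.66 → 8.7%.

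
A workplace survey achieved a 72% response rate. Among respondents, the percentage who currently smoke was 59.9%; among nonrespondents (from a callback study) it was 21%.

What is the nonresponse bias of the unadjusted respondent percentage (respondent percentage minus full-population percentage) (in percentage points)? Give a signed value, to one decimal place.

+10.9 percentage points

Nonresponse fraction = 1 − 0.72 = 0.28.
Bias = (nonresponse fraction) × (respondent percentage − nonrespondent percentage)
     = 0.28 × (59.9 − 21) = 0.28 × 38.9 = 10.892.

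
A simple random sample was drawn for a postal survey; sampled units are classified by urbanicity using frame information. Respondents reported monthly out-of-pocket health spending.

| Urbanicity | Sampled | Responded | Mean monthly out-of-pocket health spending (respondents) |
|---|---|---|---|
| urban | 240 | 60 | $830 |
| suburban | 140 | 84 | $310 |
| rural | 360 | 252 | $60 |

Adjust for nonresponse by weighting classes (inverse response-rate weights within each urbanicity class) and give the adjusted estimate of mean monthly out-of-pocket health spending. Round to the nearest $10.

$360

Class response rates: urban 60/240 = 25%, suburban 84/140 = 60%, rural 252/360 = 70%.
Each respondent's weight = sampled/responded in their class; summing within a class gives n_sampled, so:
  urban: 240 × 830 = 199,200
  suburban: 140 × 310 = 43,400
  rural: 360 × 60 = 21,600
Adjusted estimate = 264,200 / 740 = 357.027 → $360.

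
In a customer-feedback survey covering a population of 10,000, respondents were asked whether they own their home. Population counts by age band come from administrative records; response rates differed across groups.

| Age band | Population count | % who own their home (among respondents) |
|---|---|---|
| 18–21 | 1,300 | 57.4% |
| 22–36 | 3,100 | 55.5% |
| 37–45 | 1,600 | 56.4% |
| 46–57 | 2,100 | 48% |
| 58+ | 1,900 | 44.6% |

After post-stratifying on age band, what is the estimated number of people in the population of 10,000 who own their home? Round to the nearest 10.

5,220

Apply each group's respondent rate to its population count:
  18–21: 1,300 × 57.4% = 746.2
  22–36: 3,100 × 55.5% = 1720.5
  37–45: 1,600 × 56.4% = 902.4
  46–57: 2,100 × 48% = 1008
  58+: 1,900 × 44.6% = 847.4
Estimated total = 5224.5 → 5,220.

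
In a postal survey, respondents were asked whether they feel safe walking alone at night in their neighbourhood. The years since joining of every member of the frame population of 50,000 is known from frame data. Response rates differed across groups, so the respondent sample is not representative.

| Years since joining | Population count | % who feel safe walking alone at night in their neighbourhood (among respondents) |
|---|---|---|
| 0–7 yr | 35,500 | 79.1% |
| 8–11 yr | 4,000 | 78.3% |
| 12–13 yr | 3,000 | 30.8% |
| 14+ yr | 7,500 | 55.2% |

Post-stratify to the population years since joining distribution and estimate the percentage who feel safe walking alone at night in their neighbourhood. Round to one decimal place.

Weight each group's respondent value by its population share:
  0–7 yr: (35,500/50,000) × 79.1 = 56.161
  8–11 yr: (4,000/50,000) × 78.3 = 6.264
  12–13 yr: (3,000/50,000) × 30.8 = 1.848
  14+ yr: (7,500/50,000) × 55.2 = 8.28
Post-stratified estimate = 72.553 → 72.6%.

72.6%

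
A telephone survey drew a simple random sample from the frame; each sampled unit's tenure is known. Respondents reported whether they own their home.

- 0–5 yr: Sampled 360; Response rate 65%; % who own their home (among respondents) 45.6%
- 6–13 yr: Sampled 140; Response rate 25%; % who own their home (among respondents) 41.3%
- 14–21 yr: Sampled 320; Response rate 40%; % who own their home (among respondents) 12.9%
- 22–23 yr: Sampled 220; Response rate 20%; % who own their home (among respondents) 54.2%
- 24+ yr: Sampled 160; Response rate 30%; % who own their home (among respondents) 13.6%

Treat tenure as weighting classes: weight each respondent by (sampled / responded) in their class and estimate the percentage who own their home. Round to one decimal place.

Weighting each respondent by the inverse class response rate inflates each class back to its sampled size, so the class weight is n_sampled:
  0–5 yr: 360 × 45.6 = 16,416
  6–13 yr: 140 × 41.3 = 5782
  14–21 yr: 320 × 12.9 = 4128
  22–23 yr: 220 × 54.2 = 11,924
  24+ yr: 160 × 13.6 = 2176
Adjusted estimate = 40,426 / 1,200 = 33.6883 → 33.7%.

33.7%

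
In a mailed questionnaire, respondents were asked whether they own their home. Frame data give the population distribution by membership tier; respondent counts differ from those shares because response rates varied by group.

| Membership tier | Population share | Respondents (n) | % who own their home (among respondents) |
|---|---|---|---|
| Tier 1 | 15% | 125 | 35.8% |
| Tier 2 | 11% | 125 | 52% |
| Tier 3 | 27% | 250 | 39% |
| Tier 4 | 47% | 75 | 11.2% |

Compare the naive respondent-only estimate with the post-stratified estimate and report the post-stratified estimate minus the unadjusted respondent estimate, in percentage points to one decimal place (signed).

Unadjusted (pooled respondent) estimate weights by respondent counts:
  (125/575)×35.8 + (125/575)×52 + (250/575)×39 + (75/575)×11.2 = 37.5043%
Reweighting by population membership tier shares:
  0.15×35.8 + 0.11×52 + 0.27×39 + 0.47×11.2 = 26.884%
Difference = 26.884 − 37.5043 = -10.6203 pp.

-10.6 percentage points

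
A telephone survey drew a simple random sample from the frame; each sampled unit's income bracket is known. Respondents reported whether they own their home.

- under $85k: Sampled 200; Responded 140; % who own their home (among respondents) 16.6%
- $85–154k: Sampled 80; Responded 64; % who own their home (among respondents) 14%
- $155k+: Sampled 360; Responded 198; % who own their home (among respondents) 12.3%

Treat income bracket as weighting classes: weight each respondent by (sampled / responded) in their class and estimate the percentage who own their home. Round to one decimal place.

Class response rates: under $85k 140/200 = 70%, $85–154k 64/80 = 80%, $155k+ 198/360 = 55%.
Inverse-response-rate weighting restores each class to its sampled count, so class totals weight by n_sampled:
  under $85k: 200 × 16.6 = 3320
  $85–154k: 80 × 14 = 1120
  $155k+: 360 × 12.3 = 4428
Adjusted estimate = 8868 / 640 = 13.8562 → 13.9%.

13.9%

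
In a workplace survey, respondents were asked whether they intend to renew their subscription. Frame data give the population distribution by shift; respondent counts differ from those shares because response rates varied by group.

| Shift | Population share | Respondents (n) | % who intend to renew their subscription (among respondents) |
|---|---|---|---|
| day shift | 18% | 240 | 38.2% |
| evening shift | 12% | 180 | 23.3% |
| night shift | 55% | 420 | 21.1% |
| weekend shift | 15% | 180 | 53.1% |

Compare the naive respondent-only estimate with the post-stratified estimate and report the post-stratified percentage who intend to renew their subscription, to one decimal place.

29.2%

Naive respondent-only estimate (weights = respondent counts):
  (240/1020)×38.2 + (180/1020)×23.3 + (420/1020)×21.1 + (180/1020)×53.1 = 31.1588%
Post-stratified estimate weights by population shares:
  0.18×38.2 + 0.12×23.3 + 0.55×21.1 + 0.15×53.1 = 29.242%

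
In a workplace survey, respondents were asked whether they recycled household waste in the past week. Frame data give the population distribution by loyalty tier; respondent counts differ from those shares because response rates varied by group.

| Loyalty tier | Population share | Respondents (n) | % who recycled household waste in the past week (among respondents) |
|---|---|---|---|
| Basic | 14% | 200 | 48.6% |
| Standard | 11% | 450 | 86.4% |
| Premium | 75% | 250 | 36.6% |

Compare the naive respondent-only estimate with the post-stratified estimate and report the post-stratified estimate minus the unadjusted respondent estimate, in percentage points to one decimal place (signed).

-20.4 percentage points

Without adjustment, the pooled respondent share is:
  (200/900)×48.6 + (450/900)×86.4 + (250/900)×36.6 = 64.1667%
Reweighting by population loyalty tier shares:
  0.14×48.6 + 0.11×86.4 + 0.75×36.6 = 43.758%
Difference = 43.758 − 64.1667 = -20.4087 pp.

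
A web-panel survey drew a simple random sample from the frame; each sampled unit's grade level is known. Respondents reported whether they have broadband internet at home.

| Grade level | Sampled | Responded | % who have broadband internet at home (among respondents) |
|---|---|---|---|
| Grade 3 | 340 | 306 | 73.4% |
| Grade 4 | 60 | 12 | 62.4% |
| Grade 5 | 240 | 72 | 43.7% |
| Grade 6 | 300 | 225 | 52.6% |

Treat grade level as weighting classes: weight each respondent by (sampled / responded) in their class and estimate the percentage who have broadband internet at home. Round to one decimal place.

58.5%

Response rates by class: Grade 3 306/340 = 90%, Grade 4 12/60 = 20%, Grade 5 72/240 = 30%, Grade 6 225/300 = 75%.
Each respondent's weight = sampled/responded in their class; summing within a class gives n_sampled, so:
  Grade 3: 340 × 73.4 = 24956
  Grade 4: 60 × 62.4 = 3744
  Grade 5: 240 × 43.7 = 10,488
  Grade 6: 300 × 52.6 = 15,780
Adjusted estimate = 54,968 / 940 = 58.4766 → 58.5%.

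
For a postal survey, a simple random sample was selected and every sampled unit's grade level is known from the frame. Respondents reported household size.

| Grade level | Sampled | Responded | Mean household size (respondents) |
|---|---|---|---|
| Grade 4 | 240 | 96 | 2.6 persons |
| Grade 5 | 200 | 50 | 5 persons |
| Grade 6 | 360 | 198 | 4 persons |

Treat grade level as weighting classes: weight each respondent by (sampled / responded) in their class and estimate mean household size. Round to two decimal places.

Class response rates: Grade 4 96/240 = 40%, Grade 5 50/200 = 25%, Grade 6 198/360 = 55%.
With weight = n_sampled/n_responded per class, the weighted class total is n_sampled:
  Grade 4: 240 × 2.6 = 624
  Grade 5: 200 × 5 = 1000
  Grade 6: 360 × 4 = 1440
Adjusted estimate = 3064 / 800 = 3.83 → 3.83.

3.83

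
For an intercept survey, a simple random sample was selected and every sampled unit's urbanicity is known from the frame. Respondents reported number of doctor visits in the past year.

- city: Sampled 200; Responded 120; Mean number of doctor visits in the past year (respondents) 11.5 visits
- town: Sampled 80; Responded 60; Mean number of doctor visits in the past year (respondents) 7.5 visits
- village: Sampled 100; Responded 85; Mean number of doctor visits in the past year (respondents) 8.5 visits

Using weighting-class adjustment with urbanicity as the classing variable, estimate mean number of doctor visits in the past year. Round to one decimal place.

Response rates by class: city 120/200 = 60%, town 60/80 = 75%, village 85/100 = 85%.
Weighting each respondent by the inverse class response rate inflates each class back to its sampled size, so the class weight is n_sampled:
  city: 200 × 11.5 = 2300
  town: 80 × 7.5 = 600
  village: 100 × 8.5 = 850
Adjusted estimate = 3750 / 380 = 9.86842 → 9.9.

9.9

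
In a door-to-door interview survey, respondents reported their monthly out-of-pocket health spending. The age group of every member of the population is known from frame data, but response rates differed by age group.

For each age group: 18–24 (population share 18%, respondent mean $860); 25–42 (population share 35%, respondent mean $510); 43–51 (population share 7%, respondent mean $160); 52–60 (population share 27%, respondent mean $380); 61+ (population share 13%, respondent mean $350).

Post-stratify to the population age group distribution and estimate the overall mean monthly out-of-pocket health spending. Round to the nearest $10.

Each cell contributes population-share × respondent value:
  18–24: 0.18 × 860 = 154.8
  25–42: 0.35 × 510 = 178.5
  43–51: 0.07 × 160 = 11.2
  52–60: 0.27 × 380 = 102.6
  61+: 0.13 × 350 = 45.5
Post-stratified estimate = 492.6 → $490.

$490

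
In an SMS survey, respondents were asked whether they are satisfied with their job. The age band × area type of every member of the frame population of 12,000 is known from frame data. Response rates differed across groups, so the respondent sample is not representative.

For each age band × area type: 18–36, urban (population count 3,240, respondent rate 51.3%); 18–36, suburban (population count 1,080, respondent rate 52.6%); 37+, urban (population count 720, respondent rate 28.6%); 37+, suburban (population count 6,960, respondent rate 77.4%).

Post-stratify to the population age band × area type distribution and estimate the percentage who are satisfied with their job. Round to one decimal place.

65.2%

Post-stratification weights by population share, not respondent share:
  18–36, urban: (3,240/12,000) × 51.3 = 13.851
  18–36, suburban: (1,080/12,000) × 52.6 = 4.734
  37+, urban: (720/12,000) × 28.6 = 1.716
  37+, suburban: (6,960/12,000) × 77.4 = 44.892
Post-stratified estimate = 65.193 → 65.2%.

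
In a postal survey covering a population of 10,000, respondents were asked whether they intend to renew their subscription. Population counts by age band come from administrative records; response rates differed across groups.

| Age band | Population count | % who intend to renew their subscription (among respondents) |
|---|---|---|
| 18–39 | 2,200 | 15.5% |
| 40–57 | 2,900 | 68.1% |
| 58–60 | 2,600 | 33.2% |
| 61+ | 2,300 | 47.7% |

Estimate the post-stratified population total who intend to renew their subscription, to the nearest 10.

4,280

Estimated count per cell = population count × respondent percentage:
  18–39: 2,200 × 15.5% = 341
  40–57: 2,900 × 68.1% = 1974.9
  58–60: 2,600 × 33.2% = 863.2
  61+: 2,300 × 47.7% = 1097.1
Estimated total = 4276.2 → 4,280.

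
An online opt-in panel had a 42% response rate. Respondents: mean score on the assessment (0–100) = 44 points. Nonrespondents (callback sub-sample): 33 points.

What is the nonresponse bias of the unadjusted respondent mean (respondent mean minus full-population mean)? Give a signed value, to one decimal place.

+6.4

Nonresponse fraction = 1 − 0.42 = 0.58.
Bias = (nonresponse fraction) × (respondent mean − nonrespondent mean)
     = 0.58 × (44 − 33) = 0.58 × 11 = 6.38.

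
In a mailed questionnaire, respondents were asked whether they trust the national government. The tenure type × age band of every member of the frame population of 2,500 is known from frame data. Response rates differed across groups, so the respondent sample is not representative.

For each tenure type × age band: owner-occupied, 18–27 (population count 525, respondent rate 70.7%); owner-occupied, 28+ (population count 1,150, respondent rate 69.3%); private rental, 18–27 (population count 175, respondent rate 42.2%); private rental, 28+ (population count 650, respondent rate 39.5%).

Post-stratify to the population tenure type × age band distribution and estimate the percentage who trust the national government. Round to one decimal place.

59.9%

Reweight to the known tenure type × age band distribution:
  owner-occupied, 18–27: (525/2,500) × 70.7 = 14.847
  owner-occupied, 28+: (1,150/2,500) × 69.3 = 31.878
  private rental, 18–27: (175/2,500) × 42.2 = 2.954
  private rental, 28+: (650/2,500) × 39.5 = 10.27
Post-stratified estimate = 59.949 → 59.9%.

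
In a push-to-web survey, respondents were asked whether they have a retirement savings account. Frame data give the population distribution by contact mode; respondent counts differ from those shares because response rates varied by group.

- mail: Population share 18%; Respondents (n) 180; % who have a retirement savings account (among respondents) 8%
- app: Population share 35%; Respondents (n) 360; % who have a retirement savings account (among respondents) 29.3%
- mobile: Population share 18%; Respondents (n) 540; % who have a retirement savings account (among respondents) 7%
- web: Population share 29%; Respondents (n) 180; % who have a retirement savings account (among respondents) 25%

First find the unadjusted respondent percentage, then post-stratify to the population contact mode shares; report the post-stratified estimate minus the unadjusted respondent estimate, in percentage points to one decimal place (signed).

+4.1 percentage points

Naive respondent-only estimate (weights = respondent counts):
  (180/1260)×8 + (360/1260)×29.3 + (540/1260)×7 + (180/1260)×25 = 16.0857%
Post-stratifying to population shares instead:
  0.18×8 + 0.35×29.3 + 0.18×7 + 0.29×25 = 20.205%
Difference = 20.205 − 16.0857 = 4.1193 pp.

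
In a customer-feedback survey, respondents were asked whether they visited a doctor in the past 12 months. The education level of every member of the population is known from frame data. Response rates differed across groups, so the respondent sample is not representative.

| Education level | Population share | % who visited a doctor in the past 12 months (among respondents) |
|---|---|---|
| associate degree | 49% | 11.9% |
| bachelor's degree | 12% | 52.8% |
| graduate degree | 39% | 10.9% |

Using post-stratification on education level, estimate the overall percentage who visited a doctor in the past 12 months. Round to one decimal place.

16.4%

Weight each group's respondent value by its population share:
  associate degree: 0.49 × 11.9 = 5.831
  bachelor's degree: 0.12 × 52.8 = 6.336
  graduate degree: 0.39 × 10.9 = 4.251
Post-stratified estimate = 16.418 → 16.4%.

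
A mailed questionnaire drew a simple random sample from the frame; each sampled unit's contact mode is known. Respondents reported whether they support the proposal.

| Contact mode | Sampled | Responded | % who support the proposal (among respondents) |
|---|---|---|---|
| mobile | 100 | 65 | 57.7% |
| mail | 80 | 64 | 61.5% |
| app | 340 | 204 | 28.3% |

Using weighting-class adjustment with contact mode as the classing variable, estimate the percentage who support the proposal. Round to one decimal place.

39.1%

Class response rates: mobile 65/100 = 65%, mail 64/80 = 80%, app 204/340 = 60%.
Inverse-response-rate weighting restores each class to its sampled count, so class totals weight by n_sampled:
  mobile: 100 × 57.7 = 5770
  mail: 80 × 61.5 = 4920
  app: 340 × 28.3 = 9622
Adjusted estimate = 20,312 / 520 = 39.0615 → 39.1%.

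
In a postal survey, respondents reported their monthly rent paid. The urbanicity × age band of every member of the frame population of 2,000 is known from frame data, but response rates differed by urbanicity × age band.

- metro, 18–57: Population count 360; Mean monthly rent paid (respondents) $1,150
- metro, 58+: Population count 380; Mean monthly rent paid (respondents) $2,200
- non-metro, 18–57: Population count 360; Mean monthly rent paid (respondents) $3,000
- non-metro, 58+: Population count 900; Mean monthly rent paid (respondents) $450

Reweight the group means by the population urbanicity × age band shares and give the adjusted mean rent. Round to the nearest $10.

Weight each group's respondent value by its population share:
  metro, 18–57: (360/2,000) × 1150 = 207
  metro, 58+: (380/2,000) × 2200 = 418
  non-metro, 18–57: (360/2,000) × 3000 = 540
  non-metro, 58+: (900/2,000) × 450 = 202.5
Post-stratified estimate = 1367.5 → $1,370.

$1,370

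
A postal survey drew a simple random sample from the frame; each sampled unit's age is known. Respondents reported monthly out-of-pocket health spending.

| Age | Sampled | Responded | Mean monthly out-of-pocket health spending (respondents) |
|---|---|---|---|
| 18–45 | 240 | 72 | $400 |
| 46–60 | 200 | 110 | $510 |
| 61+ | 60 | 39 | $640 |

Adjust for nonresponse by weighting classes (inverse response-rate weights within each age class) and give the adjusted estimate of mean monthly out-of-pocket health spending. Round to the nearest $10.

Class response rates: 18–45 72/240 = 30%, 46–60 110/200 = 55%, 61+ 39/60 = 65%.
Each respondent's weight = sampled/responded in their class; summing within a class gives n_sampled, so:
  18–45: 240 × 400 = 96,000
  46–60: 200 × 510 = 102,000
  61+: 60 × 640 = 38,400
Adjusted estimate = 236,400 / 500 = 472.8 → $470.

$470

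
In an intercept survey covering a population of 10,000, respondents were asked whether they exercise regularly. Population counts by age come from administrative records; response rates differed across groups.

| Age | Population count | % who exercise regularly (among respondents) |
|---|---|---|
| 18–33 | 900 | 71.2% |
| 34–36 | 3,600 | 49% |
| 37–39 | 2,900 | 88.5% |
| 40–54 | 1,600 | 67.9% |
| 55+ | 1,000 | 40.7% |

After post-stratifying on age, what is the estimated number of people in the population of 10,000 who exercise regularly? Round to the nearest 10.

6,460

Estimated count per cell = population count × respondent percentage:
  18–33: 900 × 71.2% = 640.8
  34–36: 3,600 × 49% = 1764
  37–39: 2,900 × 88.5% = 2566.5
  40–54: 1,600 × 67.9% = 1086.4
  55+: 1,000 × 40.7% = 407
Estimated total = 6464.7 → 6,460.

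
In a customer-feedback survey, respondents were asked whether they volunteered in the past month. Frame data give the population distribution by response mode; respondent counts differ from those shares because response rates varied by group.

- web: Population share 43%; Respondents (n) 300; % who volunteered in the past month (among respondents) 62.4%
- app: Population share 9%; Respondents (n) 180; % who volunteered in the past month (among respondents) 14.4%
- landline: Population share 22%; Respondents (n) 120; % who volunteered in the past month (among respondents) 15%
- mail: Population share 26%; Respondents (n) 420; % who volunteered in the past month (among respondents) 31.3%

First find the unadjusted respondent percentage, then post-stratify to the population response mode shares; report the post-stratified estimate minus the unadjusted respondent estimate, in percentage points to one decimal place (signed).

Naive respondent-only estimate (weights = respondent counts):
  (300/1020)×62.4 + (180/1020)×14.4 + (120/1020)×15 + (420/1020)×31.3 = 35.5471%
Post-stratified estimate weights by population shares:
  0.43×62.4 + 0.09×14.4 + 0.22×15 + 0.26×31.3 = 39.566%
Difference = 39.566 − 35.5471 = 4.0189 pp.

+4.0 percentage points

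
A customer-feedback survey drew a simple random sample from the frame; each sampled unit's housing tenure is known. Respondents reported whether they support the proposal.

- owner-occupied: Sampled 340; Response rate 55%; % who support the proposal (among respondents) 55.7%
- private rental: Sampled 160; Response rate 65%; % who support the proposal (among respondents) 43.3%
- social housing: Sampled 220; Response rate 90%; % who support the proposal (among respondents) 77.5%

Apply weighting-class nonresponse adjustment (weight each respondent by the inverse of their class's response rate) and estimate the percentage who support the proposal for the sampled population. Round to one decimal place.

Weighting each respondent by the inverse class response rate inflates each class back to its sampled size, so the class weight is n_sampled:
  owner-occupied: 340 × 55.7 = 18,938
  private rental: 160 × 43.3 = 6928
  social housing: 220 × 77.5 = 17,050
Adjusted estimate = 42,916 / 720 = 59.6056 → 59.6%.

59.6%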